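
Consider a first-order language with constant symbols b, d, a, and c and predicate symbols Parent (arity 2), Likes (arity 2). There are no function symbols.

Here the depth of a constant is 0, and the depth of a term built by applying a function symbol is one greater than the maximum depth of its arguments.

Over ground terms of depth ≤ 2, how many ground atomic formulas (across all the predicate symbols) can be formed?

First count ground terms of depth ≤ 2.
With no function symbols every ground term is a constant, so there are exactly 4 ground terms at every depth bound.
N_0 = 4
N_1 = 4
N_2 = 4
So |H| = 4.
Ground atoms are formed by filling each argument slot of a predicate with a term from H, so an r-ary predicate gives |H|^r atoms:
  Parent: 4^2 = 16;  Likes: 4^2 = 16
Total ground atoms: 16 + 16 = 32.

32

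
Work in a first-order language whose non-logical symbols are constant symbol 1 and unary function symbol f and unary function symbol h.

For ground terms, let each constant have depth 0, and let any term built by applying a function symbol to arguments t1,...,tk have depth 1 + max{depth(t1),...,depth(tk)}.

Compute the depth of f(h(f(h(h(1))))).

depth(h(1)) = 1 + depth(1) = 1 + 0 = 1
depth(h(h(1))) = 1 + depth(h(1)) = 1 + 1 = 2
depth(f(h(h(1)))) = 1 + depth(h(h(1))) = 1 + 2 = 3
depth(h(f(h(h(1))))) = 1 + depth(f(h(h(1)))) = 1 + 3 = 4
depth(f(h(f(h(h(1)))))) = 1 + depth(h(f(h(h(1))))) = 1 + 4 = 5

5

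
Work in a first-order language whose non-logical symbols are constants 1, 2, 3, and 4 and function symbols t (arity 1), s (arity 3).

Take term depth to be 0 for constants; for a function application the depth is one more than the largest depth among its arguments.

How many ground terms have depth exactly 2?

Let N_k = |{terms of depth ≤ k}|. Then N_0 = 4 and N_k = 4 + N_{k-1} + N_{k-1}^3 for k ≥ 1 (one summand per function symbol, arity giving the exponent).
N_0 = 4
N_1 = 4 + 4 + 4^3 = 72
N_2 = 4 + 72 + 72^3 = 373324
Terms of depth exactly 2: N_2 − N_1 = 373324 − 72 = 373252.

373252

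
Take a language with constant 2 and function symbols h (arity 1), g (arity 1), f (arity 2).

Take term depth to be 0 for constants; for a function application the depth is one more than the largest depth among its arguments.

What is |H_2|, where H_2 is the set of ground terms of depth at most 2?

25

Write N_k for the number of ground terms of depth ≤ k. A term of depth ≤ k is either a constant or a function symbol applied to arguments of depth ≤ k−1, so N_k = 1 + N_{k-1} + N_{k-1} + N_{k-1}^2.
N_0 = 1
N_1 = 1 + 1 + 1 + 1^2 = 4
N_2 = 1 + 4 + 4 + 4^2 = 25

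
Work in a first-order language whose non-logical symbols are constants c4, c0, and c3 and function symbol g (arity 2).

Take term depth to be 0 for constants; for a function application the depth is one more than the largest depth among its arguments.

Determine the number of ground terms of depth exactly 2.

Write N_k for the number of ground terms of depth ≤ k. A term of depth ≤ k is either a constant or a function symbol applied to arguments of depth ≤ k−1, so N_k = 3 + N_{k-1}^2.
N_0 = 3
N_1 = 3 + 3^2 = 12
N_2 = 3 + 12^2 = 147
Terms of depth exactly 2: N_2 − N_1 = 147 − 12 = 135.

135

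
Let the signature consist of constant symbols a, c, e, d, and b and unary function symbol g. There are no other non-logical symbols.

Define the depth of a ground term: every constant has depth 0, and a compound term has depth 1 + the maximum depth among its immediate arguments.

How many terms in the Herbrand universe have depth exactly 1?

Count level by level. With function symbols g/1, the terms of depth ≤ k are the 5 constants together with each function applied to depth-≤(k−1) tuples, so N_k = 5 + N_{k-1}.
N_0 = 5
N_1 = 5 + 5 = 10
Terms of depth exactly 1: N_1 − N_0 = 10 − 5 = 5.

5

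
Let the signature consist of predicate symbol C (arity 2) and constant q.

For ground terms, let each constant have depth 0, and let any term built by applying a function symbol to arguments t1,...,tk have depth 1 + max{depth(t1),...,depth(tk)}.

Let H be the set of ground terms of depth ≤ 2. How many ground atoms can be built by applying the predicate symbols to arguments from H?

First count ground terms of depth ≤ 2.
With no function symbols every ground term is a constant, so there is exactly 1 ground term at every depth bound.
N_0 = 1
N_1 = 1
N_2 = 1
Explicitly: q.
So |H| = 1.
Each predicate of arity r yields |H|^r ground atoms (one per choice of an r-tuple from H):
  C: 1^2 = 1
Total ground atoms: 1.

1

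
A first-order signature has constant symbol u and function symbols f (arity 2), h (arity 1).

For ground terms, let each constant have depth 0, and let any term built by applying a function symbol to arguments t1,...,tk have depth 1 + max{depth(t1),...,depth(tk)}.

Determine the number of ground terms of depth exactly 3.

170

Let N_k count ground terms of depth at most k. Each non-constant term of depth ≤ k is some function symbol applied to depth-≤(k−1) arguments, giving N_k = 1 + N_{k-1}^2 + N_{k-1}.
N_0 = 1
N_1 = 1 + 1^2 + 1 = 3
N_2 = 1 + 3^2 + 3 = 13
N_3 = 1 + 13^2 + 13 = 183
Terms of depth exactly 3: N_3 − N_2 = 183 − 13 = 170.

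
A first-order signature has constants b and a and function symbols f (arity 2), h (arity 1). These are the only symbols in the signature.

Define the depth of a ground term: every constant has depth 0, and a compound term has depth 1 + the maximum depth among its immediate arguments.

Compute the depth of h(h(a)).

2

depth(h(a)) = 1 + depth(a) = 1 + 0 = 1
depth(h(h(a))) = 1 + depth(h(a)) = 1 + 1 = 2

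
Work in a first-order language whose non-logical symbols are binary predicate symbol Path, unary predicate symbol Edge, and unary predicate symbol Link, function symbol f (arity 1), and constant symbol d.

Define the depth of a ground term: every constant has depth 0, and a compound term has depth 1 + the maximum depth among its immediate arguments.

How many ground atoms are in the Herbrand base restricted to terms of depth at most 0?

First count ground terms of depth ≤ 0.
Let N_k = |{terms of depth ≤ k}|. Then N_0 = 1 and N_k = 1 + N_{k-1} for k ≥ 1 (one summand per function symbol, arity giving the exponent).
N_0 = 1
Explicitly: d.
So |H| = 1.
A ground atom is a predicate applied to a tuple of terms from H, so the count is the sum over predicates of |H|^arity:
  Path: 1^2 = 1;  Edge: 1;  Link: 1
Total ground atoms: 1 + 1 + 1 = 3.

3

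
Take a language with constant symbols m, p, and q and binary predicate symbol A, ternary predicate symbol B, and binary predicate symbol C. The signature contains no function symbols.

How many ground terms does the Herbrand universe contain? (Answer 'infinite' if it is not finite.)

There are no function symbols, so every ground term is one of the 3 constants.
The Herbrand universe is {m, p, q}, which is finite with 3 elements.

3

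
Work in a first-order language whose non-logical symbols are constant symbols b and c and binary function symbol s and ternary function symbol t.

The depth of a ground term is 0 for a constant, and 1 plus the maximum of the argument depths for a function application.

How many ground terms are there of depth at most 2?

2942

If N_k denotes the number of depth-≤k ground terms, the 2 constants give N_0 = 2, and each function symbol of arity r contributes N_{k-1}^r new terms at level k: N_k = 2 + N_{k-1}^2 + N_{k-1}^3.
N_0 = 2
N_1 = 2 + 2^2 + 2^3 = 14
N_2 = 2 + 14^2 + 14^3 = 2942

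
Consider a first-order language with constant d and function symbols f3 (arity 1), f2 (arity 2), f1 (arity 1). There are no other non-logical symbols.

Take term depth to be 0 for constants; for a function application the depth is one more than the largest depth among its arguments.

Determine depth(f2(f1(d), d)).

2

depth(f1(d)) = 1 + depth(d) = 1 + 0 = 1
depth(f2(f1(d), d)) = 1 + max(1, 0) = 2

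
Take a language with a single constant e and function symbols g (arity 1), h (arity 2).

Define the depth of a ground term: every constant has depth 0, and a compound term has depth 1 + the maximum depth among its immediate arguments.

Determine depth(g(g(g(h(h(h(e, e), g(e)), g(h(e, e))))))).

6

depth(h(e, e)) = 1 + max(0, 0) = 1
depth(g(e)) = 1 + depth(e) = 1 + 0 = 1
depth(h(h(e, e), g(e))) = 1 + max(1, 1) = 2
depth(g(h(e, e))) = 1 + depth(h(e, e)) = 1 + 1 = 2
depth(h(h(h(e, e), g(e)), g(h(e, e)))) = 1 + max(2, 2) = 3
depth(g(h(h(h(e, e), g(e)), g(h(e, e))))) = 1 + depth(h(h(h(e, e), g(e)), g(h(e, e)))) = 1 + 3 = 4
depth(g(g(h(h(h(e, e), g(e)), g(h(e, e)))))) = 1 + depth(g(h(h(h(e, e), g(e)), g(h(e, e))))) = 1 + 4 = 5
depth(g(g(g(h(h(h(e, e), g(e)), g(h(e, e))))))) = 1 + depth(g(g(h(h(h(e, e), g(e)), g(h(e, e)))))) = 1 + 5 = 6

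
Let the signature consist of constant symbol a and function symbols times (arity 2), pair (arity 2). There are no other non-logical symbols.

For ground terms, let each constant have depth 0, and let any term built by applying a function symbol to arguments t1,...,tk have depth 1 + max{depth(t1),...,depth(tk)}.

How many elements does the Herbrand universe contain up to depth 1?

Let N_k count ground terms of depth at most k. Each non-constant term of depth ≤ k is some function symbol applied to depth-≤(k−1) arguments, giving N_k = 1 + N_{k-1}^2 + N_{k-1}^2.
N_0 = 1
N_1 = 1 + 1^2 + 1^2 = 3
Explicitly: a, times(a, a), pair(a, a).

3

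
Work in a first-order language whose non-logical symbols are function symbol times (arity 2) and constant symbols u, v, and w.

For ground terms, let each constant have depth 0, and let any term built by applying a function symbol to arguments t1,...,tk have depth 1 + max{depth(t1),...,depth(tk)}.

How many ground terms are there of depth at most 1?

12

Write N_k for the number of ground terms of depth ≤ k. A term of depth ≤ k is either a constant or a function symbol applied to arguments of depth ≤ k−1, so N_k = 3 + N_{k-1}^2.
N_0 = 3
N_1 = 3 + 3^2 = 12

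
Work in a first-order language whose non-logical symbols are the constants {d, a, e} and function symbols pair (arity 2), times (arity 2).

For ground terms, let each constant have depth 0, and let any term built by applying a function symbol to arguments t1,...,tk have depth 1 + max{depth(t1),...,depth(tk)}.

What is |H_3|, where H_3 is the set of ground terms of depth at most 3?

Let N_k count ground terms of depth at most k. Each non-constant term of depth ≤ k is some function symbol applied to depth-≤(k−1) arguments, giving N_k = 3 + N_{k-1}^2 + N_{k-1}^2.
N_0 = 3
N_1 = 3 + 3^2 + 3^2 = 21
N_2 = 3 + 21^2 + 21^2 = 885
N_3 = 3 + 885^2 + 885^2 = 1566453

1566453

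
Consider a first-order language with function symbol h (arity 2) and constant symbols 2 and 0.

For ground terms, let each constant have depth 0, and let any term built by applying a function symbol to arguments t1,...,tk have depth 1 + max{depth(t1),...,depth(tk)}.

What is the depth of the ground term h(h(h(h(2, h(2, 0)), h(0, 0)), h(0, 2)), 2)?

5

depth(h(2, 0)) = 1 + max(0, 0) = 1
depth(h(2, h(2, 0))) = 1 + max(0, 1) = 2
depth(h(0, 0)) = 1 + max(0, 0) = 1
depth(h(h(2, h(2, 0)), h(0, 0))) = 1 + max(2, 1) = 3
depth(h(0, 2)) = 1 + max(0, 0) = 1
depth(h(h(h(2, h(2, 0)), h(0, 0)), h(0, 2))) = 1 + max(3, 1) = 4
depth(h(h(h(h(2, h(2, 0)), h(0, 0)), h(0, 2)), 2)) = 1 + max(4, 0) = 5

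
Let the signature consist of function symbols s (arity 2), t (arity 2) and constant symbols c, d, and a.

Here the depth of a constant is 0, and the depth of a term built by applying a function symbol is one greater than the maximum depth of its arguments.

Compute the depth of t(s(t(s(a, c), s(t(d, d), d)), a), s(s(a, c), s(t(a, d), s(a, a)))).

5

depth(s(a, c)) = 1 + max(0, 0) = 1
depth(t(d, d)) = 1 + max(0, 0) = 1
depth(s(t(d, d), d)) = 1 + max(1, 0) = 2
depth(t(s(a, c), s(t(d, d), d))) = 1 + max(1, 2) = 3
depth(s(t(s(a, c), s(t(d, d), d)), a)) = 1 + max(3, 0) = 4
depth(t(a, d)) = 1 + max(0, 0) = 1
depth(s(a, a)) = 1 + max(0, 0) = 1
depth(s(t(a, d), s(a, a))) = 1 + max(1, 1) = 2
depth(s(s(a, c), s(t(a, d), s(a, a)))) = 1 + max(1, 2) = 3
depth(t(s(t(s(a, c), s(t(d, d), d)), a), s(s(a, c), s(t(a, d), s(a, a))))) = 1 + max(4, 3) = 5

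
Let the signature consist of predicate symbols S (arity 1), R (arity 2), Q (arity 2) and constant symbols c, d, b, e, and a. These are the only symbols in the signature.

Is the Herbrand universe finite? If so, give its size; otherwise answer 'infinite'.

There are no function symbols, so every ground term is one of the 5 constants.
The Herbrand universe is {c, d, b, e, a}, which is finite with 5 elements.

5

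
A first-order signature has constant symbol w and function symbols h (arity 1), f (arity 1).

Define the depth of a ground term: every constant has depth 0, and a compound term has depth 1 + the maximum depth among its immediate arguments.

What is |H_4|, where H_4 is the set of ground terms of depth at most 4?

31

Let N_k count ground terms of depth at most k. Each non-constant term of depth ≤ k is some function symbol applied to depth-≤(k−1) arguments, giving N_k = 1 + N_{k-1} + N_{k-1}.
N_0 = 1
N_1 = 1 + 1 + 1 = 3
N_2 = 1 + 3 + 3 = 7
N_3 = 1 + 7 + 7 = 15
N_4 = 1 + 15 + 15 = 31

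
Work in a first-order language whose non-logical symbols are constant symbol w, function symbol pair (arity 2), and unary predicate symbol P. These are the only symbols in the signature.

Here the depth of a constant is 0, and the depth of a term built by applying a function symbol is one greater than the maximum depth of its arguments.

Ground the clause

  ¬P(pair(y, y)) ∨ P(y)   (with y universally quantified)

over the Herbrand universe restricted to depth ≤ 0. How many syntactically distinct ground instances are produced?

Ground terms of depth ≤ 0:
  Let N_k = |{terms of depth ≤ k}|. Then N_0 = 1 and N_k = 1 + N_{k-1}^2 for k ≥ 1 (one summand per function symbol, arity giving the exponent).
  N_0 = 1
So there is exactly 1 ground term available for substitution.
The body mentions the single quantified variable y; since ground terms form a free algebra, no two substitutions collapse to the same formula.
Number of ground instances = 1.

1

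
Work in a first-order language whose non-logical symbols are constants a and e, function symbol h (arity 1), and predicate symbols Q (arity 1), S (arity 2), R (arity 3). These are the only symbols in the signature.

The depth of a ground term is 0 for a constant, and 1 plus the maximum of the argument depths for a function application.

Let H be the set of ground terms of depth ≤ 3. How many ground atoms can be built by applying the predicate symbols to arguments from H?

584

First count ground terms of depth ≤ 3.
Let N_k count ground terms of depth at most k. Each non-constant term of depth ≤ k is some function symbol applied to depth-≤(k−1) arguments, giving N_k = 2 + N_{k-1}.
N_0 = 2
N_1 = 2 + 2 = 4
N_2 = 2 + 4 = 6
N_3 = 2 + 6 = 8
So |H| = 8.
Ground atoms are formed by filling each argument slot of a predicate with a term from H, so an r-ary predicate gives |H|^r atoms:
  Q: 8;  S: 8^2 = 64;  R: 8^3 = 512
Total ground atoms: 8 + 64 + 512 = 584.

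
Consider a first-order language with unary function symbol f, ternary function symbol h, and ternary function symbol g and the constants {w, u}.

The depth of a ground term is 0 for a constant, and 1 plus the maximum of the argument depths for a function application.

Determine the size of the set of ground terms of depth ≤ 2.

If N_k denotes the number of depth-≤k ground terms, the 2 constants give N_0 = 2, and each function symbol of arity r contributes N_{k-1}^r new terms at level k: N_k = 2 + N_{k-1} + N_{k-1}^3 + N_{k-1}^3.
N_0 = 2
N_1 = 2 + 2 + 2^3 + 2^3 = 20
N_2 = 2 + 20 + 20^3 + 20^3 = 16022

16022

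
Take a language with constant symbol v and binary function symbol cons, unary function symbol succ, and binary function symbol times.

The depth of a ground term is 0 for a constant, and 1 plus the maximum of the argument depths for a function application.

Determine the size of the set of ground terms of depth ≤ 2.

Let N_k = |{terms of depth ≤ k}|. Then N_0 = 1 and N_k = 1 + N_{k-1}^2 + N_{k-1} + N_{k-1}^2 for k ≥ 1 (one summand per function symbol, arity giving the exponent).
N_0 = 1
N_1 = 1 + 1^2 + 1 + 1^2 = 4
N_2 = 1 + 4^2 + 4 + 4^2 = 37

37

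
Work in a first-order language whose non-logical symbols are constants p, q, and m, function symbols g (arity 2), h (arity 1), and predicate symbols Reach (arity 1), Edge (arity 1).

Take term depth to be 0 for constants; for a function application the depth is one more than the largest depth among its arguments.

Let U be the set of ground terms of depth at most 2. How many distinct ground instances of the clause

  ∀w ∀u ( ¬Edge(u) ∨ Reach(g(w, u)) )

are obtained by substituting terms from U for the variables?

Ground terms of depth ≤ 2:
  If N_k denotes the number of depth-≤k ground terms, the 3 constants give N_0 = 3, and each function symbol of arity r contributes N_{k-1}^r new terms at level k: N_k = 3 + N_{k-1}^2 + N_{k-1}.
  N_0 = 3
  N_1 = 3 + 3^2 + 3 = 15
  N_2 = 3 + 15^2 + 15 = 243
So there are 243 ground terms available for substitution.
The body mentions every one of the 2 quantified variables; since ground terms form a free algebra, no two substitutions collapse to the same formula.
Number of ground instances = 243^2 = 59049.

59049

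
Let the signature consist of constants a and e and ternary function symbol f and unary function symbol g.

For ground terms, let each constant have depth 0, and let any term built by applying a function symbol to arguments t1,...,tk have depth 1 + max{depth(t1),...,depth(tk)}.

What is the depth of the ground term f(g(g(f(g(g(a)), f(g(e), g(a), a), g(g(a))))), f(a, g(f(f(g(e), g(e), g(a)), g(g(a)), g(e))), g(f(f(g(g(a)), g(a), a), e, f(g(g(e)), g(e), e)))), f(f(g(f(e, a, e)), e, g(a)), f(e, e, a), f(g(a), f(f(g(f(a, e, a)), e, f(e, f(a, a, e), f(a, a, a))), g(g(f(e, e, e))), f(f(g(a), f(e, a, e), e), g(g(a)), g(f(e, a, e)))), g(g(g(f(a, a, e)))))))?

depth(g(a)) = 1 + depth(a) = 1 + 0 = 1
depth(g(g(a))) = 1 + depth(g(a)) = 1 + 1 = 2
depth(g(e)) = 1 + depth(e) = 1 + 0 = 1
depth(f(g(e), g(a), a)) = 1 + max(1, 1, 0) = 2
depth(f(g(g(a)), f(g(e), g(a), a), g(g(a)))) = 1 + max(2, 2, 2) = 3
depth(g(f(g(g(a)), f(g(e), g(a), a), g(g(a))))) = 1 + depth(f(g(g(a)), f(g(e), g(a), a), g(g(a)))) = 1 + 3 = 4
depth(g(g(f(g(g(a)), f(g(e), g(a), a), g(g(a)))))) = 1 + depth(g(f(g(g(a)), f(g(e), g(a), a), g(g(a))))) = 1 + 4 = 5
depth(f(g(e), g(e), g(a))) = 1 + max(1, 1, 1) = 2
depth(f(f(g(e), g(e), g(a)), g(g(a)), g(e))) = 1 + max(2, 2, 1) = 3
depth(g(f(f(g(e), g(e), g(a)), g(g(a)), g(e)))) = 1 + depth(f(f(g(e), g(e), g(a)), g(g(a)), g(e))) = 1 + 3 = 4
depth(f(g(g(a)), g(a), a)) = 1 + max(2, 1, 0) = 3
depth(g(g(e))) = 1 + depth(g(e)) = 1 + 1 = 2
depth(f(g(g(e)), g(e), e)) = 1 + max(2, 1, 0) = 3
depth(f(f(g(g(a)), g(a), a), e, f(g(g(e)), g(e), e))) = 1 + max(3, 0, 3) = 4
depth(g(f(f(g(g(a)), g(a), a), e, f(g(g(e)), g(e), e)))) = 1 + depth(f(f(g(g(a)), g(a), a), e, f(g(g(e)), g(e), e))) = 1 + 4 = 5
depth(f(a, g(f(f(g(e), g(e), g(a)), g(g(a)), g(e))), g(f(f(g(g(a)), g(a), a), e, f(g(g(e)), g(e), e))))) = 1 + max(0, 4, 5) = 6
depth(f(e, a, e)) = 1 + max(0, 0, 0) = 1
depth(g(f(e, a, e))) = 1 + depth(f(e, a, e)) = 1 + 1 = 2
depth(f(g(f(e, a, e)), e, g(a))) = 1 + max(2, 0, 1) = 3
depth(f(e, e, a)) = 1 + max(0, 0, 0) = 1
depth(f(a, e, a)) = 1 + max(0, 0, 0) = 1
depth(g(f(a, e, a))) = 1 + depth(f(a, e, a)) = 1 + 1 = 2
depth(f(a, a, e)) = 1 + max(0, 0, 0) = 1
depth(f(a, a, a)) = 1 + max(0, 0, 0) = 1
depth(f(e, f(a, a, e), f(a, a, a))) = 1 + max(0, 1, 1) = 2
depth(f(g(f(a, e, a)), e, f(e, f(a, a, e), f(a, a, a)))) = 1 + max(2, 0, 2) = 3
depth(f(e, e, e)) = 1 + max(0, 0, 0) = 1
depth(g(f(e, e, e))) = 1 + depth(f(e, e, e)) = 1 + 1 = 2
depth(g(g(f(e, e, e)))) = 1 + depth(g(f(e, e, e))) = 1 + 2 = 3
depth(f(g(a), f(e, a, e), e)) = 1 + max(1, 1, 0) = 2
depth(f(f(g(a), f(e, a, e), e), g(g(a)), g(f(e, a, e)))) = 1 + max(2, 2, 2) = 3
depth(f(f(g(f(a, e, a)), e, f(e, f(a, a, e), f(a, a, a))), g(g(f(e, e, e))), f(f(g(a), f(e, a, e), e), g(g(a)), g(f(e, a, e))))) = 1 + max(3, 3, 3) = 4
depth(g(f(a, a, e))) = 1 + depth(f(a, a, e)) = 1 + 1 = 2
depth(g(g(f(a, a, e)))) = 1 + depth(g(f(a, a, e))) = 1 + 2 = 3
depth(g(g(g(f(a, a, e))))) = 1 + depth(g(g(f(a, a, e)))) = 1 + 3 = 4
depth(f(g(a), f(f(g(f(a, e, a)), e, f(e, f(a, a, e), f(a, a, a))), g(g(f(e, e, e))), f(f(g(a), f(e, a, e), e), g(g(a)), g(f(e, a, e)))), g(g(g(f(a, a, e)))))) = 1 + max(1, 4, 4) = 5
depth(f(f(g(f(e, a, e)), e, g(a)), f(e, e, a), f(g(a), f(f(g(f(a, e, a)), e, f(e, f(a, a, e), f(a, a, a))), g(g(f(e, e, e))), f(f(g(a), f(e, a, e), e), g(g(a)), g(f(e, a, e)))), g(g(g(f(a, a, e))))))) = 1 + max(3, 1, 5) = 6
depth(f(g(g(f(g(g(a)), f(g(e), g(a), a), g(g(a))))), f(a, g(f(f(g(e), g(e), g(a)), g(g(a)), g(e))), g(f(f(g(g(a)), g(a), a), e, f(g(g(e)), g(e), e)))), f(f(g(f(e, a, e)), e, g(a)), f(e, e, a), f(g(a), f(f(g(f(a, e, a)), e, f(e, f(a, a, e), f(a, a, a))), g(g(f(e, e, e))), f(f(g(a), f(e, a, e), e), g(g(a)), g(f(e, a, e)))), g(g(g(f(a, a, e)))))))) = 1 + max(5, 6, 6) = 7

7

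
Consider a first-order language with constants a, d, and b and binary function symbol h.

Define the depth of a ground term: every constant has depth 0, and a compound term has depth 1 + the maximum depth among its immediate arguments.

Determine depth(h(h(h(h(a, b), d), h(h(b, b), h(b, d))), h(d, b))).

depth(h(a, b)) = 1 + max(0, 0) = 1
depth(h(h(a, b), d)) = 1 + max(1, 0) = 2
depth(h(b, b)) = 1 + max(0, 0) = 1
depth(h(b, d)) = 1 + max(0, 0) = 1
depth(h(h(b, b), h(b, d))) = 1 + max(1, 1) = 2
depth(h(h(h(a, b), d), h(h(b, b), h(b, d)))) = 1 + max(2, 2) = 3
depth(h(d, b)) = 1 + max(0, 0) = 1
depth(h(h(h(h(a, b), d), h(h(b, b), h(b, d))), h(d, b))) = 1 + max(3, 1) = 4

4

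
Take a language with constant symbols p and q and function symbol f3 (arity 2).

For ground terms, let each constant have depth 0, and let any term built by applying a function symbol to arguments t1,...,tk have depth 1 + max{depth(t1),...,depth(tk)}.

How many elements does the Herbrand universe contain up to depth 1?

6

If N_k denotes the number of depth-≤k ground terms, the 2 constants give N_0 = 2, and each function symbol of arity r contributes N_{k-1}^r new terms at level k: N_k = 2 + N_{k-1}^2.
N_0 = 2
N_1 = 2 + 2^2 = 6
Explicitly: p, q, f3(p, p), f3(p, q), f3(q, p), f3(q, q).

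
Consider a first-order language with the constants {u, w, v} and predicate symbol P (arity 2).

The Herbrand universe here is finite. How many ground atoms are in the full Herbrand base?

9

With no function symbols, the Herbrand universe is just the 3 constants.
Ground atoms per predicate: P: 3^2 = 9.
Herbrand base size = 9 = 9.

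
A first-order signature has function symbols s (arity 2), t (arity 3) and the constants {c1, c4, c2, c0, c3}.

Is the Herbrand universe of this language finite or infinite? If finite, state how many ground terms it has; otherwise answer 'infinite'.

The signature has at least one function symbol (s, arity 2) and at least one constant (c1).
Iterating s gives infinitely many distinct ground terms: c1, s(c1, c1), s(s(c1, c1), s(c1, c1)), ...
So the Herbrand universe is infinite.

infinite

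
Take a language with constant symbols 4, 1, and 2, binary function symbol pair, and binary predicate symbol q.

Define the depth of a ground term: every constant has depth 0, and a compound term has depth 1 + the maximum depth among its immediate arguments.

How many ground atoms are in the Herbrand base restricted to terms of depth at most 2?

21609

First count ground terms of depth ≤ 2.
If N_k denotes the number of depth-≤k ground terms, the 3 constants give N_0 = 3, and each function symbol of arity r contributes N_{k-1}^r new terms at level k: N_k = 3 + N_{k-1}^2.
N_0 = 3
N_1 = 3 + 3^2 = 12
N_2 = 3 + 12^2 = 147
So |H| = 147.
Each predicate of arity r yields |H|^r ground atoms (one per choice of an r-tuple from H):
  q: 147^2 = 21609
Total ground atoms: 21609.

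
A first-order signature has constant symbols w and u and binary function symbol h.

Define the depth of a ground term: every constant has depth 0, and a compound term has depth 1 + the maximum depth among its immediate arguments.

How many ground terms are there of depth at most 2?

38

If N_k denotes the number of depth-≤k ground terms, the 2 constants give N_0 = 2, and each function symbol of arity r contributes N_{k-1}^r new terms at level k: N_k = 2 + N_{k-1}^2.
N_0 = 2
N_1 = 2 + 2^2 = 6
N_2 = 2 + 6^2 = 38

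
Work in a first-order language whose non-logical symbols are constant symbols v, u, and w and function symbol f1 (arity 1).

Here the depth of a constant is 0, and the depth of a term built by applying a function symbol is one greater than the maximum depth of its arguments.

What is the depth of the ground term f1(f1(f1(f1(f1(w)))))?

5

depth(f1(w)) = 1 + depth(w) = 1 + 0 = 1
depth(f1(f1(w))) = 1 + depth(f1(w)) = 1 + 1 = 2
depth(f1(f1(f1(w)))) = 1 + depth(f1(f1(w))) = 1 + 2 = 3
depth(f1(f1(f1(f1(w))))) = 1 + depth(f1(f1(f1(w)))) = 1 + 3 = 4
depth(f1(f1(f1(f1(f1(w)))))) = 1 + depth(f1(f1(f1(f1(w))))) = 1 + 4 = 5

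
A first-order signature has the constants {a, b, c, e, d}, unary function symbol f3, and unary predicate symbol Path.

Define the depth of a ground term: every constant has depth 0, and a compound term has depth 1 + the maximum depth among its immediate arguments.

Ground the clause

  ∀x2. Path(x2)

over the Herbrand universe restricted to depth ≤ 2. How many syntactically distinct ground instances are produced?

15

Ground terms of depth ≤ 2:
  Let N_k count ground terms of depth at most k. Each non-constant term of depth ≤ k is some function symbol applied to depth-≤(k−1) arguments, giving N_k = 5 + N_{k-1}.
  N_0 = 5
  N_1 = 5 + 5 = 10
  N_2 = 5 + 10 = 15
So there are 15 ground terms available for substitution.
There is 1 variable to instantiate (x2),  occurring in at least one literal, so different choices give different ground instances.
Number of ground instances = 15.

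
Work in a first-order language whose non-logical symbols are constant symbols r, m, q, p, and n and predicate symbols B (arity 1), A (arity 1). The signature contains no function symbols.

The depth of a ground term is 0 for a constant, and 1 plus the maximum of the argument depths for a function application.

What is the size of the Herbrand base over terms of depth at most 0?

First count ground terms of depth ≤ 0.
With no function symbols every ground term is a constant, so there are exactly 5 ground terms at every depth bound.
N_0 = 5
Explicitly: r, m, q, p, n.
So |H| = 5.
Each predicate of arity r yields |H|^r ground atoms (one per choice of an r-tuple from H):
  B: 5;  A: 5
Total ground atoms: 5 + 5 = 10.

10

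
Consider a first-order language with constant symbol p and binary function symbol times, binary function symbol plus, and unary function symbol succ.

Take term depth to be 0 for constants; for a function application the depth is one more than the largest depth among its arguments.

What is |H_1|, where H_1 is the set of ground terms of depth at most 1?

Let N_k count ground terms of depth at most k. Each non-constant term of depth ≤ k is some function symbol applied to depth-≤(k−1) arguments, giving N_k = 1 + N_{k-1}^2 + N_{k-1}^2 + N_{k-1}.
N_0 = 1
N_1 = 1 + 1^2 + 1^2 + 1 = 4

4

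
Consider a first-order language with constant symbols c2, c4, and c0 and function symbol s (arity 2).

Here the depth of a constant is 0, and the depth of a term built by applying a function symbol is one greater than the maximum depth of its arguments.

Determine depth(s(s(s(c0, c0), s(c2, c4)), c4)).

depth(s(c0, c0)) = 1 + max(0, 0) = 1
depth(s(c2, c4)) = 1 + max(0, 0) = 1
depth(s(s(c0, c0), s(c2, c4))) = 1 + max(1, 1) = 2
depth(s(s(s(c0, c0), s(c2, c4)), c4)) = 1 + max(2, 0) = 3

3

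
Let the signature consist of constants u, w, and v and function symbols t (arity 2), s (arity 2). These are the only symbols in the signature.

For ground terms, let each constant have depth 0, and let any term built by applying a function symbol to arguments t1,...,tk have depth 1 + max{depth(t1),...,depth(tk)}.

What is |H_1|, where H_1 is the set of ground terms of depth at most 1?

21

Count level by level. With function symbols t/2, s/2, the terms of depth ≤ k are the 3 constants together with each function applied to depth-≤(k−1) tuples, so N_k = 3 + N_{k-1}^2 + N_{k-1}^2.
N_0 = 3
N_1 = 3 + 3^2 + 3^2 = 21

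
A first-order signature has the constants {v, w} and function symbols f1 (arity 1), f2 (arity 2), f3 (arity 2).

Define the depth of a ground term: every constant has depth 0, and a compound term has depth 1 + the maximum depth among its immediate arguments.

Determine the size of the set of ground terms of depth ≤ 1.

If N_k denotes the number of depth-≤k ground terms, the 2 constants give N_0 = 2, and each function symbol of arity r contributes N_{k-1}^r new terms at level k: N_k = 2 + N_{k-1} + N_{k-1}^2 + N_{k-1}^2.
N_0 = 2
N_1 = 2 + 2 + 2^2 + 2^2 = 12
Explicitly: v, w, f1(v), f1(w), f2(v, v), f2(v, w), f2(w, v), f2(w, w), f3(v, v), f3(v, w), f3(w, v), f3(w, w).

12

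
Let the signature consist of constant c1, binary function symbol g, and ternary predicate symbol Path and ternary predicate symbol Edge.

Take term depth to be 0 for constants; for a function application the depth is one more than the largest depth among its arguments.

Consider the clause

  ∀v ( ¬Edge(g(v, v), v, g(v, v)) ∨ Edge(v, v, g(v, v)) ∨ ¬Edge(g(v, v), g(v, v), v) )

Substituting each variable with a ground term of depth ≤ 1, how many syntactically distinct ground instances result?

2

Ground terms of depth ≤ 1:
  Count level by level. With function symbols g/2, the terms of depth ≤ k are the 1 constant together with each function applied to depth-≤(k−1) tuples, so N_k = 1 + N_{k-1}^2.
  N_0 = 1
  N_1 = 1 + 1^2 = 2
So there are 2 ground terms available for substitution.
The body mentions the single quantified variable v; since ground terms form a free algebra, no two substitutions collapse to the same formula.
Number of ground instances = 2.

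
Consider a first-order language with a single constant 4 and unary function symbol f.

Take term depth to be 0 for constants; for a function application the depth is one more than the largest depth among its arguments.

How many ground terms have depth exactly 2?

1

Write N_k for the number of ground terms of depth ≤ k. A term of depth ≤ k is either a constant or a function symbol applied to arguments of depth ≤ k−1, so N_k = 1 + N_{k-1}.
N_0 = 1
N_1 = 1 + 1 = 2
N_2 = 1 + 2 = 3
Terms of depth exactly 2: N_2 − N_1 = 3 − 2 = 1.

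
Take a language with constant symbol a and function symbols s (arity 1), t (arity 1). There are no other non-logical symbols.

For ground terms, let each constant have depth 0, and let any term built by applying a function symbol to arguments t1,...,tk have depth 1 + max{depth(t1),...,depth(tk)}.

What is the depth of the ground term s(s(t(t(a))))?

depth(t(a)) = 1 + depth(a) = 1 + 0 = 1
depth(t(t(a))) = 1 + depth(t(a)) = 1 + 1 = 2
depth(s(t(t(a)))) = 1 + depth(t(t(a))) = 1 + 2 = 3
depth(s(s(t(t(a))))) = 1 + depth(s(t(t(a)))) = 1 + 3 = 4

4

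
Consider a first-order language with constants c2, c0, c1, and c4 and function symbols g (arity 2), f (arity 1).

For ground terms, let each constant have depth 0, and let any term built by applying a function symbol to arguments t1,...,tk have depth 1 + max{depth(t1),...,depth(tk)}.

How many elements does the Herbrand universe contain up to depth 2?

Let N_k = |{terms of depth ≤ k}|. Then N_0 = 4 and N_k = 4 + N_{k-1}^2 + N_{k-1} for k ≥ 1 (one summand per function symbol, arity giving the exponent).
N_0 = 4
N_1 = 4 + 4^2 + 4 = 24
N_2 = 4 + 24^2 + 24 = 604

604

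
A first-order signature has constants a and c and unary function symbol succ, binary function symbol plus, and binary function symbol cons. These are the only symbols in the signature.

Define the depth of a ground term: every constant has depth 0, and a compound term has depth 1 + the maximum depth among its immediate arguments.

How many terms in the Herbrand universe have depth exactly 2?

Let N_k = |{terms of depth ≤ k}|. Then N_0 = 2 and N_k = 2 + N_{k-1} + N_{k-1}^2 + N_{k-1}^2 for k ≥ 1 (one summand per function symbol, arity giving the exponent).
N_0 = 2
N_1 = 2 + 2 + 2^2 + 2^2 = 12
N_2 = 2 + 12 + 12^2 + 12^2 = 302
Terms of depth exactly 2: N_2 − N_1 = 302 − 12 = 290.

290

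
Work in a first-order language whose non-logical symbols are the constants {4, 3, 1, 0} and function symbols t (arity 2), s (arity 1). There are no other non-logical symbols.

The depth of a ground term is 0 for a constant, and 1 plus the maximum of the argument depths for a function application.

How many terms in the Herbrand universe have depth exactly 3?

364820

Write N_k for the number of ground terms of depth ≤ k. A term of depth ≤ k is either a constant or a function symbol applied to arguments of depth ≤ k−1, so N_k = 4 + N_{k-1}^2 + N_{k-1}.
N_0 = 4
N_1 = 4 + 4^2 + 4 = 24
N_2 = 4 + 24^2 + 24 = 604
N_3 = 4 + 604^2 + 604 = 365424
Terms of depth exactly 3: N_3 − N_2 = 365424 − 604 = 364820.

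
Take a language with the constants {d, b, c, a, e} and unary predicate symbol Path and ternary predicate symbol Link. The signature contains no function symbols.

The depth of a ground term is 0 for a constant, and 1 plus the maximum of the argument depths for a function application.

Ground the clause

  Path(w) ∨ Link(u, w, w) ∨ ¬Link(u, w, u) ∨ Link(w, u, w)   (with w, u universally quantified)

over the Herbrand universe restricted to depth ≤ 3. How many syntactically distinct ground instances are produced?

25

Ground terms of depth ≤ 3:
  With no function symbols every ground term is a constant, so there are exactly 5 ground terms at every depth bound.
  N_0 = 5
  N_1 = 5
  N_2 = 5
  N_3 = 5
  Explicitly: d, b, c, a, e.
So there are 5 ground terms available for substitution.
The clause has 2 distinct variables (w, u), each appearing in the body. In the free term algebra distinct substitutions yield syntactically distinct ground instances.
Number of ground instances = 5^2 = 25.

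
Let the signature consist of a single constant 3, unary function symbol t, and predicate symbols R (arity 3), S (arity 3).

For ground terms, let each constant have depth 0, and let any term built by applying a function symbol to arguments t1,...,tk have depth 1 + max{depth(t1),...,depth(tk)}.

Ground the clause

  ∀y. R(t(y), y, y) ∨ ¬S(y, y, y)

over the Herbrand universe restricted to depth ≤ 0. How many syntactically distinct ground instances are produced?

Ground terms of depth ≤ 0:
  Write N_k for the number of ground terms of depth ≤ k. A term of depth ≤ k is either a constant or a function symbol applied to arguments of depth ≤ k−1, so N_k = 1 + N_{k-1}.
  N_0 = 1
So there is exactly 1 ground term available for substitution.
The clause has 1 distinct variable (y), which appears in the body. In the free term algebra distinct substitutions yield syntactically distinct ground instances.
Number of ground instances = 1.

1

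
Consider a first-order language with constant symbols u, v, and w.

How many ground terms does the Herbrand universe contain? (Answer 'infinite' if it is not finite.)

3

There are no function symbols, so every ground term is one of the 3 constants.
The Herbrand universe is {u, v, w}, which is finite with 3 elements.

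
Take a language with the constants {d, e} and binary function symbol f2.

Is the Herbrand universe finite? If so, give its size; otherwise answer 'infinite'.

The signature has at least one function symbol (f2, arity 2) and at least one constant (d).
Iterating f2 gives infinitely many distinct ground terms: d, f2(d, d), f2(f2(d, d), f2(d, d)), ...
So the Herbrand universe is infinite.

infinite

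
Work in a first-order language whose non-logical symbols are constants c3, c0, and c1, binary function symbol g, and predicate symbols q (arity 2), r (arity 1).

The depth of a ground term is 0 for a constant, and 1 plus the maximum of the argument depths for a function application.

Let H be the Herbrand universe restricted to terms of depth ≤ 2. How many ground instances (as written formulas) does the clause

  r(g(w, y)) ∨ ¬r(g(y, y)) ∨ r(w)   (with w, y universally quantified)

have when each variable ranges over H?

Ground terms of depth ≤ 2:
  Write N_k for the number of ground terms of depth ≤ k. A term of depth ≤ k is either a constant or a function symbol applied to arguments of depth ≤ k−1, so N_k = 3 + N_{k-1}^2.
  N_0 = 3
  N_1 = 3 + 3^2 = 12
  N_2 = 3 + 12^2 = 147
So there are 147 ground terms available for substitution.
The body mentions every one of the 2 quantified variables; since ground terms form a free algebra, no two substitutions collapse to the same formula.
Number of ground instances = 147^2 = 21609.

21609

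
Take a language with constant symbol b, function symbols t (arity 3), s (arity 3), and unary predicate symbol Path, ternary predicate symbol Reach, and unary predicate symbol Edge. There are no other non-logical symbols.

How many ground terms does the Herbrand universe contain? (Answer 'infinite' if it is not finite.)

infinite

The signature has at least one function symbol (t, arity 3) and at least one constant (b).
Iterating t gives infinitely many distinct ground terms: b, t(b, b, b), t(t(b, b, b), t(b, b, b), t(b, b, b)), ...
So the Herbrand universe is infinite.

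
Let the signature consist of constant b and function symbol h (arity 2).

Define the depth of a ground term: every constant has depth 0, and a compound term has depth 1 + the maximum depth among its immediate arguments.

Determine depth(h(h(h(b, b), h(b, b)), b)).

3

depth(h(b, b)) = 1 + max(0, 0) = 1
depth(h(h(b, b), h(b, b))) = 1 + max(1, 1) = 2
depth(h(h(h(b, b), h(b, b)), b)) = 1 + max(2, 0) = 3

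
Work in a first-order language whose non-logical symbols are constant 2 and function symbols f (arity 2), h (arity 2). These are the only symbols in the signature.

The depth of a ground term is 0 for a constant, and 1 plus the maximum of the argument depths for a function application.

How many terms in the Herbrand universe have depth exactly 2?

16

Count level by level. With function symbols f/2, h/2, the terms of depth ≤ k are the 1 constant together with each function applied to depth-≤(k−1) tuples, so N_k = 1 + N_{k-1}^2 + N_{k-1}^2.
N_0 = 1
N_1 = 1 + 1^2 + 1^2 = 3
N_2 = 1 + 3^2 + 3^2 = 19
Terms of depth exactly 2: N_2 − N_1 = 19 − 3 = 16.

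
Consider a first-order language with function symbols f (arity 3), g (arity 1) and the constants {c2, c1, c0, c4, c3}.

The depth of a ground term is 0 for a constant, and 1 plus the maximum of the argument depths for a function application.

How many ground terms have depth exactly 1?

130

Let N_k = |{terms of depth ≤ k}|. Then N_0 = 5 and N_k = 5 + N_{k-1}^3 + N_{k-1} for k ≥ 1 (one summand per function symbol, arity giving the exponent).
N_0 = 5
N_1 = 5 + 5^3 + 5 = 135
Terms of depth exactly 1: N_1 − N_0 = 135 − 5 = 130.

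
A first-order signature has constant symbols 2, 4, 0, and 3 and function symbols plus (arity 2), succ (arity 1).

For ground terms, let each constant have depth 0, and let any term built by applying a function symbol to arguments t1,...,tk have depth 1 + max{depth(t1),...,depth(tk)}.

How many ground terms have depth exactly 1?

20

If N_k denotes the number of depth-≤k ground terms, the 4 constants give N_0 = 4, and each function symbol of arity r contributes N_{k-1}^r new terms at level k: N_k = 4 + N_{k-1}^2 + N_{k-1}.
N_0 = 4
N_1 = 4 + 4^2 + 4 = 24
Terms of depth exactly 1: N_1 − N_0 = 24 − 4 = 20.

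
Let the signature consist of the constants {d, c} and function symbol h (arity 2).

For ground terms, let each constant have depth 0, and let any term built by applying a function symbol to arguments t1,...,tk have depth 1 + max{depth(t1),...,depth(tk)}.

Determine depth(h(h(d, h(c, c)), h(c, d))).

3

depth(h(c, c)) = 1 + max(0, 0) = 1
depth(h(d, h(c, c))) = 1 + max(0, 1) = 2
depth(h(c, d)) = 1 + max(0, 0) = 1
depth(h(h(d, h(c, c)), h(c, d))) = 1 + max(2, 1) = 3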